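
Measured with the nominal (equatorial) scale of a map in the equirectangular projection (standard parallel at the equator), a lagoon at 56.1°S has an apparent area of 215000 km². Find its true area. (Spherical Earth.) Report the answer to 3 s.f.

120000 km²

For the equirectangular projection with φ₀ = 0 (plate carrée), h = 1 along meridians and k = sec φ along parallels.
Areal scale = h·k = 1 × sec φ; at 56.1°, h = 1.000, k = 1.793, so h·k = 1.793.
True area = apparent / (areal scale) = 215000 / 1.793 ≈ 120000 km².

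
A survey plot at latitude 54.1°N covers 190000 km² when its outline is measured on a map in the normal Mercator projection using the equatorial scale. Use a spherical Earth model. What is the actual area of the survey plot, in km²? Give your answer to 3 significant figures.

65300 km²

Mercator is conformal, so the point scale is isotropic: h = k = sec φ = 1/cos φ.
Areal scale = k² = sec²φ = 1/cos²(54.1°) = 1/0.5864² = 2.908.
True area = apparent / (areal scale) = 190000 / 2.908 ≈ 65300 km².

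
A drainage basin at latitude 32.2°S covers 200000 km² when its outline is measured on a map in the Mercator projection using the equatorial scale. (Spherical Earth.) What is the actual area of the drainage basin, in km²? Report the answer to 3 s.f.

Mercator is conformal, so the point scale is isotropic: h = k = sec φ = 1/cos φ.
Areal scale = k² = sec²φ = 1/cos²(32.2°) = 1/0.8462² = 1.397.
True area = apparent / (areal scale) = 200000 / 1.397 ≈ 143000 km².

143000 km²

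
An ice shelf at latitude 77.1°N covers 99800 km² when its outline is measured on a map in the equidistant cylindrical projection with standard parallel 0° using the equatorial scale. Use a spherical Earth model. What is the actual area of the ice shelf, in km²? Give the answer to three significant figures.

22300 km²

For the equirectangular projection with φ₀ = 0 (plate carrée), h = 1 along meridians and k = sec φ along parallels.
Areal scale = h·k = 1 × sec φ; at 77.1°, h = 1.000, k = 4.479, so h·k = 4.479.
True area = apparent / (areal scale) = 99800 / 4.479 ≈ 22300 km².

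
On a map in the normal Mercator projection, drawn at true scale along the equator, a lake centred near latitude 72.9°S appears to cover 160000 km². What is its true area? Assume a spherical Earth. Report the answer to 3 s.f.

For Mercator, h = k = sec φ (a conformal cylindrical projection has a single point scale, 1/cos φ).
Areal scale = k² = sec²φ = 1/cos²(72.9°) = 1/0.2940² = 11.57.
True area = apparent / (areal scale) = 160000 / 11.57 ≈ 13800 km².

13800 km²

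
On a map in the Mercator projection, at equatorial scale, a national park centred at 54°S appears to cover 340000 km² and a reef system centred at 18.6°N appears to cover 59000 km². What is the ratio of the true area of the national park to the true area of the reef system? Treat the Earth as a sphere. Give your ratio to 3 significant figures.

On Mercator the areal scale is sec²φ, so true area = apparent × cos²φ.
True area of national park: 340000 × cos²(54°) = 340000 × 0.3455 = 117500 km².
True area of reef system: 59000 × cos²(18.6°) = 59000 × 0.8983 = 53000 km².
Ratio = 117500 / 53000 ≈ 2.22.

2.22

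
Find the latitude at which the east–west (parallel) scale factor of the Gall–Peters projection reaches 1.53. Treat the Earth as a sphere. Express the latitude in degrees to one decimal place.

Gall–Peters is a cylindrical equal-area projection with standard parallels at ±45°. Cylindrical equal-area (φ₀ = 45°): h = cos φ / cos 45° along meridians, k = cos 45° / cos φ along parallels; h·k = 1.
k = cos φ₀ / cos φ = 1.53  ⇒  cos φ = cos 45° / 1.53 = 0.4622.
φ = arccos(0.4622) ≈ 62.5°.

62.5°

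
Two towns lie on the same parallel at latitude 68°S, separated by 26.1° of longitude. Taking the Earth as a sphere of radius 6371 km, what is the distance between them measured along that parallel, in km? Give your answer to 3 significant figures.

Arc length along a parallel = R cos φ · Δλ (with Δλ in radians).
= 6371 × cos 68° × (26.1° × π/180) = 6371 × 0.3746 × 0.4555 ≈ 1090 km.

1090 km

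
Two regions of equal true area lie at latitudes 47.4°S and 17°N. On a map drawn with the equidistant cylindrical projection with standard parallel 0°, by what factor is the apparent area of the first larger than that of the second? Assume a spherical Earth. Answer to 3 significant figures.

1.41

For the equirectangular projection with φ₀ = 0 (plate carrée), h = 1 along meridians and k = sec φ along parallels.
Areal scale at 47.4°: h·k = 1.000 × 1.477 = 1.477.
Areal scale at 17°: h·k = 1.000 × 1.046 = 1.046.
Ratio = 1.477/1.046 ≈ 1.41.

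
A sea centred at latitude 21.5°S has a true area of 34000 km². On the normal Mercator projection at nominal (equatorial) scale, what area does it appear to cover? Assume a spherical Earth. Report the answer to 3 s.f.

39300 km²

The Mercator projection is conformal; its linear scale factor is the same in every direction and equals sec φ = 1/cos φ.
Areal scale = k² = sec²φ = 1/cos²(21.5°) = 1/0.9304² = 1.155.
Apparent area = 34000 × 1.155 ≈ 39300 km².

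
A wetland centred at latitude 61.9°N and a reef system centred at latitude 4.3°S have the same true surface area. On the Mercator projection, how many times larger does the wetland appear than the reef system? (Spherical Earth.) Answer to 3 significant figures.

4.48

On Mercator, area is exaggerated by sec²φ = 1/cos²φ.
At 61.9°: sec²(61.9°) = 1/0.4710² = 4.508.
At 4.3°: sec²(4.3°) = 1/0.9972² = 1.006.
Ratio = 4.508/1.006 = cos²(4.3°)/cos²(61.9°) ≈ 4.48.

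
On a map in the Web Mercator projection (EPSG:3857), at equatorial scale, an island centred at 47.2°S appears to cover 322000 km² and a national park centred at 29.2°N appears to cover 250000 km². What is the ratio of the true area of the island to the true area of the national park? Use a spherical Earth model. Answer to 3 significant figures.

0.780

On Mercator the areal scale is sec²φ, so true area = apparent × cos²φ.
True area of island: 322000 × cos²(47.2°) = 322000 × 0.4616 = 148600 km².
True area of national park: 250000 × cos²(29.2°) = 250000 × 0.7620 = 190500 km².
Ratio = 148600 / 190500 ≈ 0.780.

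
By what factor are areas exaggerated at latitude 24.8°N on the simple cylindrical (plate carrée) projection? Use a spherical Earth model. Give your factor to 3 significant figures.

For the equirectangular projection with φ₀ = 0 (plate carrée), h = 1 along meridians and k = sec φ along parallels.
Areal scale = h·k = 1 × sec φ; at 24.8°, h = 1.000, k = 1.102, so h·k = 1.102.

1.10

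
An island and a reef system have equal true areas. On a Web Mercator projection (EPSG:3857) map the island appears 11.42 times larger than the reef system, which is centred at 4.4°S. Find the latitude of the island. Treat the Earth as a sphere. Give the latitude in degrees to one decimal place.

72.8°

For equal true areas on Mercator, apparent areas scale as sec²φ, so the ratio is cos²φ₂ / cos²φ₁.
cos²φ₂ / cos²φ₁ = 11.42  ⇒  cos φ₁ = cos 4.4° / √11.42 = 0.9971/3.379 = 0.2950.
φ₁ = arccos(0.2950) ≈ 72.8°.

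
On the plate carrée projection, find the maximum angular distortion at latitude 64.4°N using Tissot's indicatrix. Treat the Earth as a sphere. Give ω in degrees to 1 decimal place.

Plate carrée maps x = Rλ, y = Rφ. The meridian scale is h = 1 and the parallel scale is k = 1/cos φ = sec φ.
At 64.4°: h = 1.000, k = 2.314; principal scales a = 2.314, b = 1.000.
sin(ω/2) = (a − b)/(a + b) = 1.314/3.314 = 0.3966, so ω = 2 arcsin(0.3966) ≈ 46.7°.

46.7°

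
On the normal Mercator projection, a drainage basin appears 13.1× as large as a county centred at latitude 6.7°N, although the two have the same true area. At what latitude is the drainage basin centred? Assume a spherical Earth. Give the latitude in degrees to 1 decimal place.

74.1°

On Mercator, (apparent₁)/(apparent₂) = sec²φ₁ / sec²φ₂ when true areas are equal.
cos²φ₂ / cos²φ₁ = 13.1  ⇒  cos φ₁ = cos 6.7° / √13.1 = 0.9932/3.619 = 0.2744.
φ₁ = arccos(0.2744) ≈ 74.1°.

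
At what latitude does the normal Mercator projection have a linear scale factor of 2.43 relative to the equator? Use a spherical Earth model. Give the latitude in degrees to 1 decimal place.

65.7°

Mercator scale is k = sec φ = 1/cos φ.
1/cos φ = 2.43  ⇒  cos φ = 0.4115  ⇒  φ = arccos(0.4115) ≈ 65.7°.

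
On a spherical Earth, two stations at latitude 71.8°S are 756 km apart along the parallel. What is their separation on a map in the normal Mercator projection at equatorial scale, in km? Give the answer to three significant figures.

The Mercator projection is conformal; its linear scale factor is the same in every direction and equals sec φ = 1/cos φ.
Along the parallel, k = sec 71.8° = 1/0.3123 = 3.202.
Map distance = 756 × 3.202 ≈ 2420 km.

2420 km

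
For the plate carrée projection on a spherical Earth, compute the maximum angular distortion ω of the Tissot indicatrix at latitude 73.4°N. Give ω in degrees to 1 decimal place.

For the equirectangular projection with φ₀ = 0 (plate carrée), h = 1 along meridians and k = sec φ along parallels.
At 73.4°: h = 1.000, k = 3.500; principal scales a = 3.500, b = 1.000.
sin(ω/2) = (a − b)/(a + b) = 2.500/4.500 = 0.5556, so ω = 2 arcsin(0.5556) ≈ 67.5°.

67.5°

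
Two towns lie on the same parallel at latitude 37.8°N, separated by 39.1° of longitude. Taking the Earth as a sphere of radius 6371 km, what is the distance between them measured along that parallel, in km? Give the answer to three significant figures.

3440 km

Arc length along a parallel = R cos φ · Δλ (with Δλ in radians).
= 6371 × cos 37.8° × (39.1° × π/180) = 6371 × 0.7902 × 0.6824 ≈ 3440 km.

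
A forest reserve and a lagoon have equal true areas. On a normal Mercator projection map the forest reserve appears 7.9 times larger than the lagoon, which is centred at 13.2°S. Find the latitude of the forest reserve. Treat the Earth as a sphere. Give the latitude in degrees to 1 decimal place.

Mercator areal scale is sec²φ, so apparent-area ratio = sec²φ₁ / sec²φ₂ = cos²φ₂ / cos²φ₁.
cos²φ₂ / cos²φ₁ = 7.9  ⇒  cos φ₁ = cos 13.2° / √7.9 = 0.9736/2.811 = 0.3464.
φ₁ = arccos(0.3464) ≈ 69.7°.

69.7°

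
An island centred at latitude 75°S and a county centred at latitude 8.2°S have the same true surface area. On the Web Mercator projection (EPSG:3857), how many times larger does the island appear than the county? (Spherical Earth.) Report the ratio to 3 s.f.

14.6

On Mercator, area is exaggerated by sec²φ = 1/cos²φ.
At 75°: sec²(75°) = 1/0.2588² = 14.93.
At 8.2°: sec²(8.2°) = 1/0.9898² = 1.021.
Ratio = 14.93/1.021 = cos²(8.2°)/cos²(75°) ≈ 14.6.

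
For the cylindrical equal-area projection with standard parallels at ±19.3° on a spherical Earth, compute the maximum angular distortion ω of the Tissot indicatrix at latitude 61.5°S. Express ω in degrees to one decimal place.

For cylindrical equal-area with standard parallel φ₀, h = cos φ / cos φ₀ and k = cos φ₀ / cos φ, so h·k = 1.
At 61.5°: h = 0.5056, k = 1.978; principal scales a = 1.978, b = 0.5056.
sin(ω/2) = (a − b)/(a + b) = 1.472/2.484 = 0.5929, so ω = 2 arcsin(0.5929) ≈ 72.7°.

72.7°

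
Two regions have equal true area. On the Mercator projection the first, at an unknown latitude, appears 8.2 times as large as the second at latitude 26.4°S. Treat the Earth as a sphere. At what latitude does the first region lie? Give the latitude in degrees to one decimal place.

71.8°

For equal true areas on Mercator, apparent areas scale as sec²φ, so the ratio is cos²φ₂ / cos²φ₁.
cos²φ₂ / cos²φ₁ = 8.2  ⇒  cos φ₁ = cos 26.4° / √8.2 = 0.8957/2.864 = 0.3128.
φ₁ = arccos(0.3128) ≈ 71.8°.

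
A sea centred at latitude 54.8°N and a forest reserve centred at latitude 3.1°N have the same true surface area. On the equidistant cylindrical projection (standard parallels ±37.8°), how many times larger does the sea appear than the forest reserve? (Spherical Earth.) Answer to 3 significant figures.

With standard parallel φ₀ = 37.8°, the equirectangular projection gives x = Rλ cos φ₀, y = Rφ, so h = 1 and k = cos 37.8° / cos φ.
Areal scale at 54.8°: h·k = 1.000 × 1.371 = 1.371.
Areal scale at 3.1°: h·k = 1.000 × 0.7913 = 0.7913.
Ratio = 1.371/0.7913 ≈ 1.73.

1.73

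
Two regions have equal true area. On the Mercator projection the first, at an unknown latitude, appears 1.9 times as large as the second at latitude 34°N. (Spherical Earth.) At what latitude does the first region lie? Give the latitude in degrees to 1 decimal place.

Mercator areal scale is sec²φ, so apparent-area ratio = sec²φ₁ / sec²φ₂ = cos²φ₂ / cos²φ₁.
cos²φ₂ / cos²φ₁ = 1.9  ⇒  cos φ₁ = cos 34° / √1.9 = 0.8290/1.378 = 0.6014.
φ₁ = arccos(0.6014) ≈ 53.0°.

53.0°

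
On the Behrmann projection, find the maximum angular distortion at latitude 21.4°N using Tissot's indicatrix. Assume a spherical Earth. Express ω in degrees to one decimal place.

8.3°

The Behrmann projection is cylindrical equal-area with φ₀ = 30°. For cylindrical equal-area with standard parallel φ₀, h = cos φ / cos φ₀ and k = cos φ₀ / cos φ, so h·k = 1.
At 21.4°: h = 1.075, k = 0.9302; principal scales a = 1.075, b = 0.9302.
sin(ω/2) = (a − b)/(a + b) = 0.1449/2.005 = 0.07228, so ω = 2 arcsin(0.07228) ≈ 8.3°.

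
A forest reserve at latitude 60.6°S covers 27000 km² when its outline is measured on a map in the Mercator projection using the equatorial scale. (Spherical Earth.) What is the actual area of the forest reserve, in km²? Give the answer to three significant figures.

6510 km²

The Mercator projection is conformal; its linear scale factor is the same in every direction and equals sec φ = 1/cos φ.
Areal scale = k² = sec²φ = 1/cos²(60.6°) = 1/0.4909² = 4.150.
True area = apparent / (areal scale) = 27000 / 4.150 ≈ 6510 km².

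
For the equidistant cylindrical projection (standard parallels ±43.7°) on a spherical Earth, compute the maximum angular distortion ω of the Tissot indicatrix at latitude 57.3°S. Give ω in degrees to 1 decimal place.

16.6°

With standard parallel φ₀ = 43.7°, the equirectangular projection gives x = Rλ cos φ₀, y = Rφ, so h = 1 and k = cos 43.7° / cos φ.
At 57.3°: h = 1.000, k = 1.338; principal scales a = 1.338, b = 1.000.
sin(ω/2) = (a − b)/(a + b) = 0.3382/2.338 = 0.1447, so ω = 2 arcsin(0.1447) ≈ 16.6°.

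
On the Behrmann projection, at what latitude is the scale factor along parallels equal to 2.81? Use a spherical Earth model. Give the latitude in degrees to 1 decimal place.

Behrmann is a cylindrical equal-area projection with standard parallels at ±30°. Cylindrical equal-area (φ₀ = 30°): h = cos φ / cos 30° along meridians, k = cos 30° / cos φ along parallels; h·k = 1.
k = cos φ₀ / cos φ = 2.81  ⇒  cos φ = cos 30° / 2.81 = 0.3082.
φ = arccos(0.3082) ≈ 72.0°.

72.0°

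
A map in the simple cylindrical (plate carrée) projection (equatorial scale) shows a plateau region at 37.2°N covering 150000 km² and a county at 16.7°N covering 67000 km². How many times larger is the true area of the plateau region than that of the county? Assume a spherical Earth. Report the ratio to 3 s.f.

Plate carrée has h = 1 and k = sec φ, giving areal scale sec φ; true area = (apparent area) · cos φ.
True area of plateau region: 150000 × cos(37.2°) = 150000 × 0.7965 = 119500 km².
True area of county: 67000 × cos(16.7°) = 67000 × 0.9578 = 64170 km².
Ratio = 119500 / 64170 ≈ 1.86.

1.86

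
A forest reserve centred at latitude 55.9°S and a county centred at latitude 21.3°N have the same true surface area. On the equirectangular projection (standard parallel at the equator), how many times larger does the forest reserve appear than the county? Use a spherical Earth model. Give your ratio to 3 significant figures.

1.66

In the plate carrée (x = Rλ, y = Rφ), meridians are true-scale (h = 1) and parallels are stretched by k = sec φ.
Areal scale at 55.9°: h·k = 1.000 × 1.784 = 1.784.
Areal scale at 21.3°: h·k = 1.000 × 1.073 = 1.073.
Ratio = 1.784/1.073 ≈ 1.66.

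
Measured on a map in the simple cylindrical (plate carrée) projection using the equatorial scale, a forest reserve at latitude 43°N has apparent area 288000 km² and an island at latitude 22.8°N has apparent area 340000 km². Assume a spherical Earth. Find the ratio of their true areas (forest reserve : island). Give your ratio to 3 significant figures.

Plate carrée has h = 1 and k = sec φ, giving areal scale sec φ; true area = (apparent area) · cos φ.
True area of forest reserve: 288000 × cos(43°) = 288000 × 0.7314 = 210600 km².
True area of island: 340000 × cos(22.8°) = 340000 × 0.9219 = 313400 km².
Ratio = 210600 / 313400 ≈ 0.672.

0.672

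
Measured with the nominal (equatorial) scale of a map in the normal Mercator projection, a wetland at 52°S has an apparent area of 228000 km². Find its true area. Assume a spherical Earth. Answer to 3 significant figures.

86400 km²

For Mercator, h = k = sec φ (a conformal cylindrical projection has a single point scale, 1/cos φ).
Areal scale = k² = sec²φ = 1/cos²(52°) = 1/0.6157² = 2.638.
True area = apparent / (areal scale) = 228000 / 2.638 ≈ 86400 km².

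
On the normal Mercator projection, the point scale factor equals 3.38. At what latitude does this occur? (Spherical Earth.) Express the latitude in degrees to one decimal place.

Mercator scale is k = sec φ = 1/cos φ.
1/cos φ = 3.38  ⇒  cos φ = 0.2959  ⇒  φ = arccos(0.2959) ≈ 72.8°.

72.8°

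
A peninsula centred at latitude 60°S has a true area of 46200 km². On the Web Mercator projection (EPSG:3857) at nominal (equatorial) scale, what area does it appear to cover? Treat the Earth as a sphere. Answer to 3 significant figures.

185000 km²

Mercator is conformal, so the point scale is isotropic: h = k = sec φ = 1/cos φ.
Areal scale = k² = sec²φ = 1/cos²(60°) = 1/0.5000² = 4.000.
Apparent area = 46200 × 4.000 ≈ 185000 km².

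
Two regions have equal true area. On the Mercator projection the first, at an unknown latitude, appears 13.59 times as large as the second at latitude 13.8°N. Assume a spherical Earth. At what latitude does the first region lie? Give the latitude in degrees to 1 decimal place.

For equal true areas on Mercator, apparent areas scale as sec²φ, so the ratio is cos²φ₂ / cos²φ₁.
cos²φ₂ / cos²φ₁ = 13.59  ⇒  cos φ₁ = cos 13.8° / √13.59 = 0.9711/3.686 = 0.2634.
φ₁ = arccos(0.2634) ≈ 74.7°.

74.7°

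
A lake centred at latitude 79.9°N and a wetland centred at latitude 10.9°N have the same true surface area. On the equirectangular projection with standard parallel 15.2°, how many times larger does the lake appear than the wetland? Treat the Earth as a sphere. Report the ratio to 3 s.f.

With standard parallel φ₀ = 15.2°, the equirectangular projection gives x = Rλ cos φ₀, y = Rφ, so h = 1 and k = cos 15.2° / cos φ.
Areal scale at 79.9°: h·k = 1.000 × 5.503 = 5.503.
Areal scale at 10.9°: h·k = 1.000 × 0.9827 = 0.9827.
Ratio = 5.503/0.9827 ≈ 5.60.

5.60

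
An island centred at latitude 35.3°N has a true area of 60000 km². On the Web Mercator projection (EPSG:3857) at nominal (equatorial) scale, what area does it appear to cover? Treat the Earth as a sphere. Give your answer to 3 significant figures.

90100 km²

The Mercator projection is conformal; its linear scale factor is the same in every direction and equals sec φ = 1/cos φ.
Areal scale = k² = sec²φ = 1/cos²(35.3°) = 1/0.8161² = 1.501.
Apparent area = 60000 × 1.501 ≈ 90100 km².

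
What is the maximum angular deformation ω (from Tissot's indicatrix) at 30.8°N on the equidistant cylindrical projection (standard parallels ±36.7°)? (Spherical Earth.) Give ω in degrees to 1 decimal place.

3.9°

In the equirectangular projection with standard parallel φ₀ = 36.7° (x = Rλ cos φ₀, y = Rφ), meridians are true-scale (h = 1) and the parallel scale is k = cos φ₀ / cos φ.
At 30.8°: h = 1.000, k = 0.9334; principal scales a = 1.000, b = 0.9334.
sin(ω/2) = (a − b)/(a + b) = 0.06657/1.933 = 0.03443, so ω = 2 arcsin(0.03443) ≈ 3.9°.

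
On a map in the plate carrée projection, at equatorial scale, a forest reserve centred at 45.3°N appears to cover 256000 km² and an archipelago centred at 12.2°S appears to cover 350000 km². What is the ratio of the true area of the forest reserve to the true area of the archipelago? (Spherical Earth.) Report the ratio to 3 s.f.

Plate carrée has h = 1 and k = sec φ, giving areal scale sec φ; true area = (apparent area) · cos φ.
True area of forest reserve: 256000 × cos(45.3°) = 256000 × 0.7034 = 180100 km².
True area of archipelago: 350000 × cos(12.2°) = 350000 × 0.9774 = 342100 km².
Ratio = 180100 / 342100 ≈ 0.526.

0.526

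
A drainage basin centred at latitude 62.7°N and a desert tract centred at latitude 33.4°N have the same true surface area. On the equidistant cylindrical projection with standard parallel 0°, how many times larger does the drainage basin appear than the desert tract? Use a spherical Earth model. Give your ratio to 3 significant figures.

For the equirectangular projection with φ₀ = 0 (plate carrée), h = 1 along meridians and k = sec φ along parallels.
Areal scale at 62.7°: h·k = 1.000 × 2.180 = 2.180.
Areal scale at 33.4°: h·k = 1.000 × 1.198 = 1.198.
Ratio = 2.180/1.198 ≈ 1.82.

1.82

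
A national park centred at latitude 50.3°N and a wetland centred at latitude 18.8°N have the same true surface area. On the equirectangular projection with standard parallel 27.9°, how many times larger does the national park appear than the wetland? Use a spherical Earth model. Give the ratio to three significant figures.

1.48

The equidistant cylindrical projection with φ₀ = 27.9° has h = 1 (meridians true) and k = cos φ₀ / cos φ along parallels.
Areal scale at 50.3°: h·k = 1.000 × 1.384 = 1.384.
Areal scale at 18.8°: h·k = 1.000 × 0.9336 = 0.9336.
Ratio = 1.384/0.9336 ≈ 1.48.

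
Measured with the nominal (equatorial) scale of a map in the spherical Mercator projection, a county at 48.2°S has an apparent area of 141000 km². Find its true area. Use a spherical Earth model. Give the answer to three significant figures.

62600 km²

Mercator is conformal, so the point scale is isotropic: h = k = sec φ = 1/cos φ.
Areal scale = k² = sec²φ = 1/cos²(48.2°) = 1/0.6665² = 2.251.
True area = apparent / (areal scale) = 141000 / 2.251 ≈ 62600 km².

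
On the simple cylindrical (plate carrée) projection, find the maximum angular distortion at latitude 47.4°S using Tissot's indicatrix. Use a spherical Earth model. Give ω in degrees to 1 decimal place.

22.2°

For the equirectangular projection with φ₀ = 0 (plate carrée), h = 1 along meridians and k = sec φ along parallels.
At 47.4°: h = 1.000, k = 1.477; principal scales a = 1.477, b = 1.000.
sin(ω/2) = (a − b)/(a + b) = 0.4774/2.477 = 0.1927, so ω = 2 arcsin(0.1927) ≈ 22.2°.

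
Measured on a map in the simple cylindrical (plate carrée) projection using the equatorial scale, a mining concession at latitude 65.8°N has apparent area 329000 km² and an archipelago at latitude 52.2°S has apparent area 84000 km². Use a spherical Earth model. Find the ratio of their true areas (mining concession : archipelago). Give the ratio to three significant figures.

Plate carrée has h = 1 and k = sec φ, giving areal scale sec φ; true area = (apparent area) · cos φ.
True area of mining concession: 329000 × cos(65.8°) = 329000 × 0.4099 = 134900 km².
True area of archipelago: 84000 × cos(52.2°) = 84000 × 0.6129 = 51480 km².
Ratio = 134900 / 51480 ≈ 2.62.

2.62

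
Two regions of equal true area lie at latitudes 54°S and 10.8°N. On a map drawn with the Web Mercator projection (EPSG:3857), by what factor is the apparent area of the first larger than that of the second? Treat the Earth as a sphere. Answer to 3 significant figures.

On Mercator, area is exaggerated by sec²φ = 1/cos²φ.
At 54°: sec²(54°) = 1/0.5878² = 2.894.
At 10.8°: sec²(10.8°) = 1/0.9823² = 1.036.
Ratio = 2.894/1.036 = cos²(10.8°)/cos²(54°) ≈ 2.79.

2.79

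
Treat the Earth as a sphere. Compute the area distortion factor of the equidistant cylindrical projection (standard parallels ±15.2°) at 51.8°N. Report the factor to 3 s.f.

1.56

The equidistant cylindrical projection with φ₀ = 15.2° has h = 1 (meridians true) and k = cos φ₀ / cos φ along parallels.
Areal scale = h·k = 1 × cos φ₀ / cos φ; at 51.8°, h = 1.000, k = 1.560, so h·k = 1.560.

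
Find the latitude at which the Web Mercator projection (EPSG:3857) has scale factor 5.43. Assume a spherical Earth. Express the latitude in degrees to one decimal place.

79.4°

Mercator scale is k = sec φ = 1/cos φ.
1/cos φ = 5.43  ⇒  cos φ = 0.1842  ⇒  φ = arccos(0.1842) ≈ 79.4°.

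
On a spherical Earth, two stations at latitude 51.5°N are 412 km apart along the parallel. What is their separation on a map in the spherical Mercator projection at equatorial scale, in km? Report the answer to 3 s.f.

For Mercator, h = k = sec φ (a conformal cylindrical projection has a single point scale, 1/cos φ).
Along the parallel, k = sec 51.5° = 1/0.6225 = 1.606.
Map distance = 412 × 1.606 ≈ 662 km.

662 km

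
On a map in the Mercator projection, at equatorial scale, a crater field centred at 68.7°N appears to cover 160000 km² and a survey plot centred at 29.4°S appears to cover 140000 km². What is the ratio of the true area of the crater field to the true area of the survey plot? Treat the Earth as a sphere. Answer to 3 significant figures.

0.199

Mercator's areal exaggeration is sec²φ; hence true area = (apparent area) · cos²φ.
True area of crater field: 160000 × cos²(68.7°) = 160000 × 0.1320 = 21110 km².
True area of survey plot: 140000 × cos²(29.4°) = 140000 × 0.7590 = 106300 km².
Ratio = 21110 / 106300 ≈ 0.199.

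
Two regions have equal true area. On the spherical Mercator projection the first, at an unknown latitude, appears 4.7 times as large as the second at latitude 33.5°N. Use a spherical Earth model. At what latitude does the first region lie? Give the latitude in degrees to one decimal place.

67.4°

Mercator areal scale is sec²φ, so apparent-area ratio = sec²φ₁ / sec²φ₂ = cos²φ₂ / cos²φ₁.
cos²φ₂ / cos²φ₁ = 4.7  ⇒  cos φ₁ = cos 33.5° / √4.7 = 0.8339/2.168 = 0.3846.
φ₁ = arccos(0.3846) ≈ 67.4°.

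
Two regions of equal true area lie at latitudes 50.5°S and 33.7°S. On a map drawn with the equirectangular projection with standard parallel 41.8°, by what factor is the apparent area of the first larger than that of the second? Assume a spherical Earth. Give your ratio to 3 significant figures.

The equidistant cylindrical projection with φ₀ = 41.8° has h = 1 (meridians true) and k = cos φ₀ / cos φ along parallels.
Areal scale at 50.5°: h·k = 1.000 × 1.172 = 1.172.
Areal scale at 33.7°: h·k = 1.000 × 0.8961 = 0.8961.
Ratio = 1.172/0.8961 ≈ 1.31.

1.31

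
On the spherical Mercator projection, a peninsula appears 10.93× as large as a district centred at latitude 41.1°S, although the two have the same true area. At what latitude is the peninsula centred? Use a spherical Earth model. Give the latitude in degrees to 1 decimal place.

76.8°

On Mercator, (apparent₁)/(apparent₂) = sec²φ₁ / sec²φ₂ when true areas are equal.
cos²φ₂ / cos²φ₁ = 10.93  ⇒  cos φ₁ = cos 41.1° / √10.93 = 0.7536/3.306 = 0.2279.
φ₁ = arccos(0.2279) ≈ 76.8°.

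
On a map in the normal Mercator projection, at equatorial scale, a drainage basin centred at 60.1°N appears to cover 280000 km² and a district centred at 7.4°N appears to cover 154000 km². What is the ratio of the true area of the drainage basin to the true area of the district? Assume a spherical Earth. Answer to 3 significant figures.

Since Mercator area scale is 1/cos²φ, the true area equals the apparent area multiplied by cos²φ.
True area of drainage basin: 280000 × cos²(60.1°) = 280000 × 0.2485 = 69580 km².
True area of district: 154000 × cos²(7.4°) = 154000 × 0.9834 = 151400 km².
Ratio = 69580 / 151400 ≈ 0.459.

0.459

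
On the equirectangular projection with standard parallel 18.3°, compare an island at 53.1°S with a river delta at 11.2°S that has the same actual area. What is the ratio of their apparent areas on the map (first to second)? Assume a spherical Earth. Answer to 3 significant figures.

In the equirectangular projection with standard parallel φ₀ = 18.3° (x = Rλ cos φ₀, y = Rφ), meridians are true-scale (h = 1) and the parallel scale is k = cos φ₀ / cos φ.
Areal scale at 53.1°: h·k = 1.000 × 1.581 = 1.581.
Areal scale at 11.2°: h·k = 1.000 × 0.9679 = 0.9679.
Ratio = 1.581/0.9679 ≈ 1.63.

1.63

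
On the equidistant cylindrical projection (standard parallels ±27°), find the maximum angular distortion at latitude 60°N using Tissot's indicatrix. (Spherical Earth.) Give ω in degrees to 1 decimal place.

32.7°

In the equirectangular projection with standard parallel φ₀ = 27° (x = Rλ cos φ₀, y = Rφ), meridians are true-scale (h = 1) and the parallel scale is k = cos φ₀ / cos φ.
At 60°: h = 1.000, k = 1.782; principal scales a = 1.782, b = 1.000.
sin(ω/2) = (a − b)/(a + b) = 0.7820/2.782 = 0.2811, so ω = 2 arcsin(0.2811) ≈ 32.7°.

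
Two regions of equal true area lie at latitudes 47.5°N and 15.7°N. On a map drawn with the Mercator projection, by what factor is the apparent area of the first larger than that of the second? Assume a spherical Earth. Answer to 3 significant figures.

2.03

On Mercator, area is exaggerated by sec²φ = 1/cos²φ.
At 47.5°: sec²(47.5°) = 1/0.6756² = 2.191.
At 15.7°: sec²(15.7°) = 1/0.9627² = 1.079.
Ratio = 2.191/1.079 = cos²(15.7°)/cos²(47.5°) ≈ 2.03.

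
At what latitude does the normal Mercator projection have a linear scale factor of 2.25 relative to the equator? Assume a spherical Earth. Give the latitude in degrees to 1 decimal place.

Mercator scale is k = sec φ = 1/cos φ.
1/cos φ = 2.25  ⇒  cos φ = 0.4444  ⇒  φ = arccos(0.4444) ≈ 63.6°.

63.6°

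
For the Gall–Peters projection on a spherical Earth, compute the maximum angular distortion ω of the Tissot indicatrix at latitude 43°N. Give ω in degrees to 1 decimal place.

Gall–Peters is a cylindrical equal-area projection with standard parallels at ±45°. For cylindrical equal-area with standard parallel φ₀, h = cos φ / cos φ₀ and k = cos φ₀ / cos φ, so h·k = 1.
At 43°: h = 1.034, k = 0.9668; principal scales a = 1.034, b = 0.9668.
sin(ω/2) = (a − b)/(a + b) = 0.06744/2.001 = 0.03370, so ω = 2 arcsin(0.03370) ≈ 3.9°.

3.9°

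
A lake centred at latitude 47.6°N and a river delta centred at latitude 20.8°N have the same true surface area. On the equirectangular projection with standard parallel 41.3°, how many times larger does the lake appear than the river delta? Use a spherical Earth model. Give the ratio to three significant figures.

With standard parallel φ₀ = 41.3°, the equirectangular projection gives x = Rλ cos φ₀, y = Rφ, so h = 1 and k = cos 41.3° / cos φ.
Areal scale at 47.6°: h·k = 1.000 × 1.114 = 1.114.
Areal scale at 20.8°: h·k = 1.000 × 0.8036 = 0.8036.
Ratio = 1.114/0.8036 ≈ 1.39.

1.39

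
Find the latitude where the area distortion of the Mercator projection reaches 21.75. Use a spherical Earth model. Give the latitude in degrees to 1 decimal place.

Mercator areal scale is sec²φ.
sec²φ = 21.75  ⇒  cos²φ = 0.04598  ⇒  cos φ = 0.2144.
φ = arccos(0.2144) ≈ 77.6°.

77.6°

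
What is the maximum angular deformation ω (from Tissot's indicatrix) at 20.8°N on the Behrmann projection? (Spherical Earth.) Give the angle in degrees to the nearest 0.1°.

The Behrmann projection is cylindrical equal-area with φ₀ = 30°. A cylindrical equal-area projection with standard parallel φ₀ has meridian scale h = cos φ / cos φ₀ and parallel scale k = cos φ₀ / cos φ (so areas are preserved, h·k = 1).
At 20.8°: h = 1.079, k = 0.9264; principal scales a = 1.079, b = 0.9264.
sin(ω/2) = (a − b)/(a + b) = 0.1530/2.006 = 0.07630, so ω = 2 arcsin(0.07630) ≈ 8.8°.

8.8°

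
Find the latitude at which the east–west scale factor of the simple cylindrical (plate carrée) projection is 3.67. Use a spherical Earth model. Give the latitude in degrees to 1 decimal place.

74.2°

Plate carrée: h = 1, k = sec φ along parallels.
sec φ = 3.67  ⇒  cos φ = 0.2725  ⇒  φ ≈ 74.2°.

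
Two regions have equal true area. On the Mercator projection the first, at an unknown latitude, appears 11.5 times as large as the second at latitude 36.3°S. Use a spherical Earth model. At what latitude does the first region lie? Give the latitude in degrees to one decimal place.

On Mercator, (apparent₁)/(apparent₂) = sec²φ₁ / sec²φ₂ when true areas are equal.
cos²φ₂ / cos²φ₁ = 11.5  ⇒  cos φ₁ = cos 36.3° / √11.5 = 0.8059/3.391 = 0.2377.
φ₁ = arccos(0.2377) ≈ 76.3°.

76.3°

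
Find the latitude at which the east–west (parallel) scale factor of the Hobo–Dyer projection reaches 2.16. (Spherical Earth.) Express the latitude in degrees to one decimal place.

68.5°

The Hobo–Dyer projection is cylindrical equal-area with φ₀ = 37.5°. For cylindrical equal-area with standard parallel φ₀, h = cos φ / cos φ₀ and k = cos φ₀ / cos φ, so h·k = 1.
k = cos φ₀ / cos φ = 2.16  ⇒  cos φ = cos 37.5° / 2.16 = 0.3673.
φ = arccos(0.3673) ≈ 68.5°.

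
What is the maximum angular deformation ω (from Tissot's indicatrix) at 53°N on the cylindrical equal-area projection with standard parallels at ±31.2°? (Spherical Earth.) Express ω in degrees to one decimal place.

39.5°

For cylindrical equal-area with standard parallel φ₀, h = cos φ / cos φ₀ and k = cos φ₀ / cos φ, so h·k = 1.
At 53°: h = 0.7036, k = 1.421; principal scales a = 1.421, b = 0.7036.
sin(ω/2) = (a − b)/(a + b) = 0.7177/2.125 = 0.3378, so ω = 2 arcsin(0.3378) ≈ 39.5°.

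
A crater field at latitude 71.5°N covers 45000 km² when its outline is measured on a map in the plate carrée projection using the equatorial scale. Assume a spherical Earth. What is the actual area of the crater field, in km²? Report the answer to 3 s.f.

14300 km²

In the plate carrée (x = Rλ, y = Rφ), meridians are true-scale (h = 1) and parallels are stretched by k = sec φ.
Areal scale = h·k = 1 × sec φ; at 71.5°, h = 1.000, k = 3.152, so h·k = 3.152.
True area = apparent / (areal scale) = 45000 / 3.152 ≈ 14300 km².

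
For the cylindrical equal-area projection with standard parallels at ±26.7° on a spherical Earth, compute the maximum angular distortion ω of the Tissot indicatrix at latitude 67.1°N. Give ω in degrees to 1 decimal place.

85.9°

Cylindrical equal-area (φ₀ = 26.7°): h = cos φ / cos 26.7° along meridians, k = cos 26.7° / cos φ along parallels; h·k = 1.
At 67.1°: h = 0.4356, k = 2.296; principal scales a = 2.296, b = 0.4356.
sin(ω/2) = (a − b)/(a + b) = 1.860/2.731 = 0.6811, so ω = 2 arcsin(0.6811) ≈ 85.9°.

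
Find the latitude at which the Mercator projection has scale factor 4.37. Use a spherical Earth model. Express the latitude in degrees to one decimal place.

76.8°

Mercator scale is k = sec φ = 1/cos φ.
1/cos φ = 4.37  ⇒  cos φ = 0.2288  ⇒  φ = arccos(0.2288) ≈ 76.8°.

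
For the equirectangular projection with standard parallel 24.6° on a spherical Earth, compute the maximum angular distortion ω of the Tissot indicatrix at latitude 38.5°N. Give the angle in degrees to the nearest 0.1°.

The equidistant cylindrical projection with φ₀ = 24.6° has h = 1 (meridians true) and k = cos φ₀ / cos φ along parallels.
At 38.5°: h = 1.000, k = 1.162; principal scales a = 1.162, b = 1.000.
sin(ω/2) = (a − b)/(a + b) = 0.1618/2.162 = 0.07485, so ω = 2 arcsin(0.07485) ≈ 8.6°.

8.6°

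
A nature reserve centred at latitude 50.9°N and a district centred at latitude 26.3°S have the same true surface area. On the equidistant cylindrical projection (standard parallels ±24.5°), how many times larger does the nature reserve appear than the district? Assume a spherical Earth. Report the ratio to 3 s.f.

In the equirectangular projection with standard parallel φ₀ = 24.5° (x = Rλ cos φ₀, y = Rφ), meridians are true-scale (h = 1) and the parallel scale is k = cos φ₀ / cos φ.
Areal scale at 50.9°: h·k = 1.000 × 1.443 = 1.443.
Areal scale at 26.3°: h·k = 1.000 × 1.015 = 1.015.
Ratio = 1.443/1.015 ≈ 1.42.

1.42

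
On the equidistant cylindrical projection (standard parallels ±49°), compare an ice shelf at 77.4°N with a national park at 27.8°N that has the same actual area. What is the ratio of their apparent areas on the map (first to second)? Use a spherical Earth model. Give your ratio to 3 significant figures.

The equidistant cylindrical projection with φ₀ = 49° has h = 1 (meridians true) and k = cos φ₀ / cos φ along parallels.
Areal scale at 77.4°: h·k = 1.000 × 3.007 = 3.007.
Areal scale at 27.8°: h·k = 1.000 × 0.7417 = 0.7417.
Ratio = 3.007/0.7417 ≈ 4.06.

4.06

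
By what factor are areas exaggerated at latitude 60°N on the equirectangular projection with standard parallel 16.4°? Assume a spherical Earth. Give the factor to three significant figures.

In the equirectangular projection with standard parallel φ₀ = 16.4° (x = Rλ cos φ₀, y = Rφ), meridians are true-scale (h = 1) and the parallel scale is k = cos φ₀ / cos φ.
Areal scale = h·k = 1 × cos φ₀ / cos φ; at 60°, h = 1.000, k = 1.919, so h·k = 1.919.

1.92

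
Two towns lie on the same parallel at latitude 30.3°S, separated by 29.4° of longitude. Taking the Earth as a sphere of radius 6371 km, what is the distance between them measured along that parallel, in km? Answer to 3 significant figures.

2820 km

Arc length along a parallel = R cos φ · Δλ (with Δλ in radians).
= 6371 × cos 30.3° × (29.4° × π/180) = 6371 × 0.8634 × 0.5131 ≈ 2820 km.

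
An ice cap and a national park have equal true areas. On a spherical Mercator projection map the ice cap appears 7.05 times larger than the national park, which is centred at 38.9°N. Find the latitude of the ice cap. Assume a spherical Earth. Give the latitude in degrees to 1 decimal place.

73.0°

For equal true areas on Mercator, apparent areas scale as sec²φ, so the ratio is cos²φ₂ / cos²φ₁.
cos²φ₂ / cos²φ₁ = 7.05  ⇒  cos φ₁ = cos 38.9° / √7.05 = 0.7782/2.655 = 0.2931.
φ₁ = arccos(0.2931) ≈ 73.0°.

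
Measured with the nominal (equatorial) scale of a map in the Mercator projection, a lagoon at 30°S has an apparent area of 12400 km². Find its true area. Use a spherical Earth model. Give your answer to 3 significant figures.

9300 km²

The Mercator projection is conformal; its linear scale factor is the same in every direction and equals sec φ = 1/cos φ.
Areal scale = k² = sec²φ = 1/cos²(30°) = 1/0.8660² = 1.333.
True area = apparent / (areal scale) = 12400 / 1.333 ≈ 9300 km².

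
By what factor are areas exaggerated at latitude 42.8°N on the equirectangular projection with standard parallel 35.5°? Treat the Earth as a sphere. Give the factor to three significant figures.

With standard parallel φ₀ = 35.5°, the equirectangular projection gives x = Rλ cos φ₀, y = Rφ, so h = 1 and k = cos 35.5° / cos φ.
Areal scale = h·k = 1 × cos φ₀ / cos φ; at 42.8°, h = 1.000, k = 1.110, so h·k = 1.110.

1.11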